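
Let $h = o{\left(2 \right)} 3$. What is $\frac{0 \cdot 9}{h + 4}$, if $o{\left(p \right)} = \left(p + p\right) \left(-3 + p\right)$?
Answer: $0$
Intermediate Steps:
$o{\left(p \right)} = 2 p \left(-3 + p\right)$
$h = -12$ ($h = 2 \cdot 2 \left(-3 + 2\right) 3 = 2 \cdot 2 \left(-1\right) 3 = \left(-4\right) 3 = -12$)
$\frac{0 \cdot 9}{h + 4} = \frac{0 \cdot 9}{-12 + 4} = \frac{0}{-8} = 0 \left(- \frac{1}{8}\right) = 0$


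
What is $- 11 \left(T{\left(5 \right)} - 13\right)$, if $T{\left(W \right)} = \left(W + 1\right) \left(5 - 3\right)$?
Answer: $11$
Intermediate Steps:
$T{\left(W \right)} = 2 + 2 W$ ($T{\left(W \right)} = \left(1 + W\right) 2 = 2 + 2 W$)
$- 11 \left(T{\left(5 \right)} - 13\right) = - 11 \left(\left(2 + 2 \cdot 5\right) - 13\right) = - 11 \left(\left(2 + 10\right) - 13\right) = - 11 \left(12 - 13\right) = \left(-11\right) \left(-1\right) = 11$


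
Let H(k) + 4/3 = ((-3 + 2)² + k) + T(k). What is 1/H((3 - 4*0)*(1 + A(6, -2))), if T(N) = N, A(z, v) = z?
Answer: 3/125 ≈ 0.024000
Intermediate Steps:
H(k) = -⅓ + 2*k (H(k) = -4/3 + (((-3 + 2)² + k) + k) = -4/3 + (((-1)² + k) + k) = -4/3 + ((1 + k) + k) = -4/3 + (1 + 2*k) = -⅓ + 2*k)
1/H((3 - 4*0)*(1 + A(6, -2))) = 1/(-⅓ + 2*((3 - 4*0)*(1 + 6))) = 1/(-⅓ + 2*((3 + 0)*7)) = 1/(-⅓ + 2*(3*7)) = 1/(-⅓ + 2*21) = 1/(-⅓ + 42) = 1/(125/3) = 3/125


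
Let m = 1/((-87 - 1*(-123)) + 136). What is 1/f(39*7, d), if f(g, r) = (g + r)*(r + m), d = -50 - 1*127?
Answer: -43/730632 ≈ -5.8853e-5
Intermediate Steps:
d = -177 (d = -50 - 127 = -177)
m = 1/172 (m = 1/((-87 + 123) + 136) = 1/(36 + 136) = 1/172 ≈ 0.0058140)
f(g, r) = (1/172 + r)*(g + r) (f(g, r) = (g + r)*(r + 1/172) = (g + r)*(1/172 + r) = (1/172 + r)*(g + r))
1/f(39*7, d) = 1/((-177)² + (39*7)/172 + (1/172)*(-177) + (39*7)*(-177)) = 1/(31329 + (1/172)*273 - 177/172 + 273*(-177)) = 1/(31329 + 273/172 - 177/172 - 48321) = 1/(-730632/43) = -43/730632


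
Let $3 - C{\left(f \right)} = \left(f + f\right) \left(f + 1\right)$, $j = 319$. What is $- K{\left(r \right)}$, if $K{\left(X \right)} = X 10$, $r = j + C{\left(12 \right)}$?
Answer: $-100$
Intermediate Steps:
$C{\left(f \right)} = 3 - 2 f \left(1 + f\right)$ ($C{\left(f \right)} = 3 - \left(f + f\right) \left(f + 1\right) = 3 - 2 f \left(1 + f\right)$)
$r = 10$ ($r = 319 - \left(21 + 288\right) = 319 - 309 = 10$)
$K{\left(X \right)} = 10 X$
$- K{\left(r \right)} = - 10 \cdot 10 = \left(-1\right) 100 = -100$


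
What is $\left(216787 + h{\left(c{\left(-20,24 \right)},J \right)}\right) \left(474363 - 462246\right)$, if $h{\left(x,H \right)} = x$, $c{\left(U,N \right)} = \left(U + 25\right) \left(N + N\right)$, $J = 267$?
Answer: $2629716159$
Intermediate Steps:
$c{\left(U,N \right)} = 2 N \left(25 + U\right)$ ($c{\left(U,N \right)} = \left(25 + U\right) 2 N = 2 N \left(25 + U\right)$)
$\left(216787 + h{\left(c{\left(-20,24 \right)},J \right)}\right) \left(474363 - 462246\right) = \left(216787 + 2 \cdot 24 \left(25 - 20\right)\right) \left(474363 - 462246\right) = \left(216787 + 2 \cdot 24 \cdot 5\right) 12117 = \left(216787 + 240\right) 12117 = 217027 \cdot 12117 = 2629716159$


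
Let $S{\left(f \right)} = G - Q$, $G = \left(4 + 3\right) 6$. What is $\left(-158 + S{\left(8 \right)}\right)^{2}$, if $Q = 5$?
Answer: $14641$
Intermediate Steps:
$G = 42$ ($G = 7 \cdot 6 = 42$)
$S{\left(f \right)} = 37$ ($S{\left(f \right)} = 42 - 5 = 37$)
$\left(-158 + S{\left(8 \right)}\right)^{2} = \left(-158 + 37\right)^{2} = \left(-121\right)^{2} = 14641$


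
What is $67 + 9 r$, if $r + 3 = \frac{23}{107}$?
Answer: $\frac{4487}{107} \approx 41.935$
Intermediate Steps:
$r = - \frac{298}{107}$ ($r = -3 + \frac{23}{107} = - \frac{298}{107} \approx -2.785$)
$67 + 9 r = 67 + 9 \left(- \frac{298}{107}\right) = 67 - \frac{2682}{107} = \frac{4487}{107}$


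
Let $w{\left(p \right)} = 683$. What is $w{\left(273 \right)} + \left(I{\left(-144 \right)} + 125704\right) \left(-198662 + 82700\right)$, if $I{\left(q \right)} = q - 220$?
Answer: $-14534676397$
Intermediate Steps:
$I{\left(q \right)} = -220 + q$ ($I{\left(q \right)} = q - 220 = -220 + q$)
$w{\left(273 \right)} + \left(I{\left(-144 \right)} + 125704\right) \left(-198662 + 82700\right) = 683 + \left(\left(-220 - 144\right) + 125704\right) \left(-198662 + 82700\right) = 683 + \left(-364 + 125704\right) \left(-115962\right) = 683 + 125340 \left(-115962\right) = 683 - 14534677080 = -14534676397$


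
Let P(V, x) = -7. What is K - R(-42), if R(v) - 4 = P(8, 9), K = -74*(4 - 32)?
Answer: 2075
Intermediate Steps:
K = 2072 (K = -74*(-28) = 2072)
R(v) = -3 (R(v) = 4 - 7 = -3)
K - R(-42) = 2072 - 1*(-3) = 2072 + 3 = 2075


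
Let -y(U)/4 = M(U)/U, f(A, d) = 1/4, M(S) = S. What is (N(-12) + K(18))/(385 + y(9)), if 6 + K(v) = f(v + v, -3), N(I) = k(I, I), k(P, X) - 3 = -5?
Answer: -31/1524 ≈ -0.020341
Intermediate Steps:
k(P, X) = -2 (k(P, X) = 3 - 5 = -2)
N(I) = -2
f(A, d) = ¼
y(U) = -4 (y(U) = -4*U/U = -4*1 = -4)
K(v) = -23/4 (K(v) = -6 + ¼ = -23/4)
(N(-12) + K(18))/(385 + y(9)) = (-2 - 23/4)/(385 - 4) = -31/4/381 = -31/4*1/381 = -31/1524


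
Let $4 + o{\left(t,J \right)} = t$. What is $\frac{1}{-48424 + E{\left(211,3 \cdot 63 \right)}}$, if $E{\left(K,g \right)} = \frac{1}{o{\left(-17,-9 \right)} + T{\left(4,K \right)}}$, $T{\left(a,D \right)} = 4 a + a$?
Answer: $- \frac{1}{48425} \approx -2.065 \cdot 10^{-5}$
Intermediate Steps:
$o{\left(t,J \right)} = -4 + t$
$T{\left(a,D \right)} = 5 a$
$E{\left(K,g \right)} = -1$ ($E{\left(K,g \right)} = \frac{1}{\left(-4 - 17\right) + 5 \cdot 4} = \frac{1}{-21 + 20} = \frac{1}{-1} = -1$)
$\frac{1}{-48424 + E{\left(211,3 \cdot 63 \right)}} = \frac{1}{-48424 - 1} = \frac{1}{-48425} = - \frac{1}{48425}$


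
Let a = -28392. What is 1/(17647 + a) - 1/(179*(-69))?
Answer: -1606/132711495 ≈ -1.2101e-5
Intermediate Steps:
1/(17647 + a) - 1/(179*(-69)) = 1/(17647 - 28392) - 1/(179*(-69)) = 1/(-10745) - 1/(-12351) = -1/10745 - 1*(-1/12351) = -1/10745 + 1/12351 = -1606/132711495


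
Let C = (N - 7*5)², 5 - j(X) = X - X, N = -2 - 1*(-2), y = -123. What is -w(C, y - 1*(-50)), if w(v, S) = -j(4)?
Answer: 5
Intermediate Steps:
N = 0 (N = -2 + 2 = 0)
j(X) = 5 (j(X) = 5 - (X - X) = 5 - 1*0 = 5 + 0 = 5)
C = 1225 (C = (0 - 7*5)² = (0 - 35)² = (-35)² = 1225)
w(v, S) = -5 (w(v, S) = -1*5 = -5)
-w(C, y - 1*(-50)) = -1*(-5) = 5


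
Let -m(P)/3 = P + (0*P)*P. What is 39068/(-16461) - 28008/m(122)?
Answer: 74456800/1004121 ≈ 74.151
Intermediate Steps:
m(P) = -3*P (m(P) = -3*(P + (0*P)*P) = -3*(P + 0*P) = -3*(P + 0) = -3*P)
39068/(-16461) - 28008/m(122) = 39068/(-16461) - 28008/((-3*122)) = 39068*(-1/16461) - 28008/(-366) = -39068/16461 - 28008*(-1/366) = -39068/16461 + 4668/61 = 74456800/1004121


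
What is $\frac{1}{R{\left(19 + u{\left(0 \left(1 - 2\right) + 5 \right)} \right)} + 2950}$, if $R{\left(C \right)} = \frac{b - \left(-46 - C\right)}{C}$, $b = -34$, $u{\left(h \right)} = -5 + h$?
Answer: $\frac{19}{56081} \approx 0.0003388$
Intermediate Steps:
$R{\left(C \right)} = \frac{12 + C}{C}$ ($R{\left(C \right)} = \frac{-34 - \left(-46 - C\right)}{C} = \frac{-34 + \left(46 + C\right)}{C} = \frac{12 + C}{C}$)
$\frac{1}{R{\left(19 + u{\left(0 \left(1 - 2\right) + 5 \right)} \right)} + 2950} = \frac{1}{\frac{12 + \left(19 + \left(-5 + \left(0 \left(1 - 2\right) + 5\right)\right)\right)}{19 + \left(-5 + \left(0 \left(1 - 2\right) + 5\right)\right)} + 2950} = \frac{1}{\frac{12 + \left(19 + \left(-5 + \left(0 \left(-1\right) + 5\right)\right)\right)}{19 + \left(-5 + \left(0 \left(-1\right) + 5\right)\right)} + 2950} = \frac{1}{\frac{12 + \left(19 + \left(-5 + \left(0 + 5\right)\right)\right)}{19 + \left(-5 + \left(0 + 5\right)\right)} + 2950} = \frac{1}{\frac{12 + \left(19 + \left(-5 + 5\right)\right)}{19 + \left(-5 + 5\right)} + 2950} = \frac{1}{\frac{12 + \left(19 + 0\right)}{19 + 0} + 2950} = \frac{1}{\frac{12 + 19}{19} + 2950} = \frac{1}{\frac{1}{19} \cdot 31 + 2950} = \frac{1}{\frac{31}{19} + 2950} = \frac{1}{\frac{56081}{19}} = \frac{19}{56081}$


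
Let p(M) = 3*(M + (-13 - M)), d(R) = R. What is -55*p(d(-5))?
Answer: 2145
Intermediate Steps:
p(M) = -39 (p(M) = 3*(-13) = -39)
-55*p(d(-5)) = -55*(-39) = 2145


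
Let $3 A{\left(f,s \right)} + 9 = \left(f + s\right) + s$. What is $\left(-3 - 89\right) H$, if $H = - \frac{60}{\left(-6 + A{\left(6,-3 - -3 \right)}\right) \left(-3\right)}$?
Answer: $\frac{1840}{7} \approx 262.86$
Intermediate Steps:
$A{\left(f,s \right)} = -3 + \frac{f}{3} + \frac{2 s}{3}$ ($A{\left(f,s \right)} = -3 + \frac{\left(f + s\right) + s}{3} = -3 + \frac{f + 2 s}{3} = -3 + \left(\frac{f}{3} + \frac{2 s}{3}\right) = -3 + \frac{f}{3} + \frac{2 s}{3}$)
$H = - \frac{20}{7}$ ($H = - \frac{60}{\left(-6 + \left(-3 + \frac{1}{3} \cdot 6 + \frac{2 \left(-3 - -3\right)}{3}\right)\right) \left(-3\right)} = - \frac{60}{\left(-6 + \left(-3 + 2 + \frac{2 \left(-3 + 3\right)}{3}\right)\right) \left(-3\right)} = - \frac{60}{\left(-6 + \left(-3 + 2 + \frac{2}{3} \cdot 0\right)\right) \left(-3\right)} = - \frac{60}{\left(-6 + \left(-3 + 2 + 0\right)\right) \left(-3\right)} = - \frac{60}{\left(-6 - 1\right) \left(-3\right)} = - \frac{60}{\left(-7\right) \left(-3\right)} = - \frac{60}{21} = \left(-60\right) \frac{1}{21} = - \frac{20}{7} \approx -2.8571$)
$\left(-3 - 89\right) H = \left(-3 - 89\right) \left(- \frac{20}{7}\right) = \left(-92\right) \left(- \frac{20}{7}\right) = \frac{1840}{7}$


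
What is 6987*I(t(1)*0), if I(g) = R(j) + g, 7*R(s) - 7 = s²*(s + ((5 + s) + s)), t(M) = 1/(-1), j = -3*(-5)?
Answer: 78652659/7 ≈ 1.1236e+7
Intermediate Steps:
j = 15
t(M) = -1
R(s) = 1 + s²*(5 + 3*s)/7 (R(s) = 1 + (s²*(s + ((5 + s) + s)))/7 = 1 + (s²*(s + (5 + 2*s)))/7 = 1 + (s²*(5 + 3*s))/7 = 1 + s²*(5 + 3*s)/7)
I(g) = 11257/7 + g (I(g) = (1 + (3/7)*15³ + (5/7)*15²) + g = (1 + (3/7)*3375 + (5/7)*225) + g = (1 + 10125/7 + 1125/7) + g = 11257/7 + g)
6987*I(t(1)*0) = 6987*(11257/7 - 1*0) = 6987*(11257/7 + 0) = 6987*(11257/7) = 78652659/7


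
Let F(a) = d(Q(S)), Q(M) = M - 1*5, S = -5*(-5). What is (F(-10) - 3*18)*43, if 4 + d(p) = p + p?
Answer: -774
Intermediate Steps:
S = 25
Q(M) = -5 + M (Q(M) = M - 5 = -5 + M)
d(p) = -4 + 2*p (d(p) = -4 + (p + p) = -4 + 2*p)
F(a) = 36 (F(a) = -4 + 2*(-5 + 25) = -4 + 2*20 = -4 + 40 = 36)
(F(-10) - 3*18)*43 = (36 - 3*18)*43 = (36 - 54)*43 = -18*43 = -774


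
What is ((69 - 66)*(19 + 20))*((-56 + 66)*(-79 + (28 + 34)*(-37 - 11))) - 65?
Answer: -3574415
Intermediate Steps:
((69 - 66)*(19 + 20))*((-56 + 66)*(-79 + (28 + 34)*(-37 - 11))) - 65 = (3*39)*(10*(-79 + 62*(-48))) - 65 = 117*(10*(-79 - 2976)) - 65 = 117*(10*(-3055)) - 65 = 117*(-30550) - 65 = -3574350 - 65 = -3574415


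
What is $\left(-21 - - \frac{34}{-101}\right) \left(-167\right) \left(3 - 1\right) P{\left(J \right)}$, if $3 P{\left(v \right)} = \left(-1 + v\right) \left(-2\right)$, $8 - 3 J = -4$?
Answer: $- \frac{1439540}{101} \approx -14253.0$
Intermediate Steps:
$J = 4$ ($J = \frac{8}{3} - - \frac{4}{3} = \frac{8}{3} + \frac{4}{3} = 4$)
$P{\left(v \right)} = \frac{2}{3} - \frac{2 v}{3}$ ($P{\left(v \right)} = \frac{\left(-1 + v\right) \left(-2\right)}{3} = \frac{2 - 2 v}{3} = \frac{2}{3} - \frac{2 v}{3}$)
$\left(-21 - - \frac{34}{-101}\right) \left(-167\right) \left(3 - 1\right) P{\left(J \right)} = \left(-21 - - \frac{34}{-101}\right) \left(-167\right) \left(3 - 1\right) \left(\frac{2}{3} - \frac{8}{3}\right) = \left(-21 - \left(-34\right) \left(- \frac{1}{101}\right)\right) \left(-167\right) 2 \left(\frac{2}{3} - \frac{8}{3}\right) = \left(-21 - \frac{34}{101}\right) \left(-167\right) 2 \left(-2\right) = \left(-21 - \frac{34}{101}\right) \left(-167\right) \left(-4\right) = \left(- \frac{2155}{101}\right) \left(-167\right) \left(-4\right) = \frac{359885}{101} \left(-4\right) = - \frac{1439540}{101}$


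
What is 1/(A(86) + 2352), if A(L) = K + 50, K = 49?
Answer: 1/2451 ≈ 0.00040800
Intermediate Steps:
A(L) = 99 (A(L) = 49 + 50 = 99)
1/(A(86) + 2352) = 1/(99 + 2352) = 1/2451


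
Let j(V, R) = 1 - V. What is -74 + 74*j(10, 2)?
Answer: -740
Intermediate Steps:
-74 + 74*j(10, 2) = -74 + 74*(1 - 1*10) = -74 + 74*(1 - 10) = -74 + 74*(-9) = -74 - 666 = -740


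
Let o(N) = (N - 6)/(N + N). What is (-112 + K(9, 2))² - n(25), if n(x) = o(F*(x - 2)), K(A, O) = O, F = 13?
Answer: 7235507/598 ≈ 12100.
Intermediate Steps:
o(N) = (-6 + N)/(2*N) (o(N) = (-6 + N)/((2*N)) = (-6 + N)*(1/(2*N)) = (-6 + N)/(2*N))
n(x) = (-32 + 13*x)/(2*(-26 + 13*x)) (n(x) = (-6 + 13*(x - 2))/(2*((13*(x - 2)))) = (-6 + 13*(-2 + x))/(2*((13*(-2 + x)))) = (-6 + (-26 + 13*x))/(2*(-26 + 13*x)) = (-32 + 13*x)/(2*(-26 + 13*x)))
(-112 + K(9, 2))² - n(25) = (-112 + 2)² - (-32 + 13*25)/(26*(-2 + 25)) = (-110)² - (-32 + 325)/(26*23) = 12100 - 293/(26*23) = 12100 - 1*293/598 = 12100 - 293/598 = 7235507/598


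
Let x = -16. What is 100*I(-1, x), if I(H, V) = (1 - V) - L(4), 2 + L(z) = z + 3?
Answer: 1200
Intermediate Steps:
L(z) = 1 + z (L(z) = -2 + (z + 3) = -2 + (3 + z) = 1 + z)
I(H, V) = -4 - V (I(H, V) = (1 - V) - (1 + 4) = (1 - V) - 1*5 = (1 - V) - 5 = -4 - V)
100*I(-1, x) = 100*(-4 - 1*(-16)) = 100*(-4 + 16) = 100*12 = 1200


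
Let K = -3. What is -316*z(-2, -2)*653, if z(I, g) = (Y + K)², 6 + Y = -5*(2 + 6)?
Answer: -495441548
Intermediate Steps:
Y = -46 (Y = -6 - 5*(2 + 6) = -6 - 5*8 = -6 - 40 = -46)
z(I, g) = 2401 (z(I, g) = (-46 - 3)² = (-49)² = 2401)
-316*z(-2, -2)*653 = -758716*653 = -316*1567853 = -495441548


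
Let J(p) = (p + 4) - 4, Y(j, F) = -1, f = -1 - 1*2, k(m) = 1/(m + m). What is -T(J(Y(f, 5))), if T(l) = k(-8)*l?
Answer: -1/16 ≈ -0.062500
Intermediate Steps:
k(m) = 1/(2*m)
f = -3 (f = -1 - 2 = -3)
J(p) = p (J(p) = (4 + p) - 4 = p)
T(l) = -l/16 (T(l) = ((1/2)/(-8))*l = ((1/2)*(-1/8))*l = -l/16)
-T(J(Y(f, 5))) = -(-1)*(-1)/16 = -1*1/16 = -1/16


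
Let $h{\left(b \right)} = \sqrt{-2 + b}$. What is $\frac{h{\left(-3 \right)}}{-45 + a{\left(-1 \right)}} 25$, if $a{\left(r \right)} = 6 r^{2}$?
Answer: $- \frac{25 i \sqrt{5}}{39} \approx - 1.4334 i$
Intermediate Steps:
$\frac{h{\left(-3 \right)}}{-45 + a{\left(-1 \right)}} 25 = \frac{\sqrt{-2 - 3}}{-45 + 6 \left(-1\right)^{2}} \cdot 25 = \frac{\sqrt{-5}}{-45 + 6 \cdot 1} \cdot 25 = \frac{i \sqrt{5}}{-45 + 6} \cdot 25 = \frac{i \sqrt{5}}{-39} \cdot 25 = - \frac{i \sqrt{5}}{39} \cdot 25 = - \frac{25 i \sqrt{5}}{39}$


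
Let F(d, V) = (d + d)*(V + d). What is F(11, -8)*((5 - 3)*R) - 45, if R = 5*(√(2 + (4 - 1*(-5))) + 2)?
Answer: 1275 + 660*√11 ≈ 3464.0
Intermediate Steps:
F(d, V) = 2*d*(V + d) (F(d, V) = (2*d)*(V + d) = 2*d*(V + d))
R = 10 + 5*√11 (R = 5*(√(2 + (4 + 5)) + 2) = 5*(√(2 + 9) + 2) = 5*(√11 + 2) = 5*(2 + √11) = 10 + 5*√11 ≈ 26.583)
F(11, -8)*((5 - 3)*R) - 45 = (2*11*(-8 + 11))*((5 - 3)*(10 + 5*√11)) - 45 = (2*11*3)*(2*(10 + 5*√11)) - 45 = 66*(20 + 10*√11) - 45 = (1320 + 660*√11) - 45 = 1275 + 660*√11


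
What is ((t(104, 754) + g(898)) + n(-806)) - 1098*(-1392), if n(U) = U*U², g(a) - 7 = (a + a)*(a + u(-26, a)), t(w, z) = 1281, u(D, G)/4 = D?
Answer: -520650888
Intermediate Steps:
u(D, G) = 4*D
g(a) = 7 + 2*a*(-104 + a) (g(a) = 7 + (a + a)*(a + 4*(-26)) = 7 + (2*a)*(a - 104) = 7 + (2*a)*(-104 + a) = 7 + 2*a*(-104 + a))
n(U) = U³
((t(104, 754) + g(898)) + n(-806)) - 1098*(-1392) = ((1281 + (7 - 208*898 + 2*898²)) + (-806)³) - 1098*(-1392) = ((1281 + (7 - 186784 + 2*806404)) - 523606616) + 1528416 = ((1281 + (7 - 186784 + 1612808)) - 523606616) + 1528416 = ((1281 + 1426031) - 523606616) + 1528416 = (1427312 - 523606616) + 1528416 = -522179304 + 1528416 = -520650888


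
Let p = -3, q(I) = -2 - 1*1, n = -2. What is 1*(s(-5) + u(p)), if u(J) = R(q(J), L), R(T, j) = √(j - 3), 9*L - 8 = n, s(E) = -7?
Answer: -7 + I*√21/3 ≈ -7.0 + 1.5275*I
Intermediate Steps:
q(I) = -3 (q(I) = -2 - 1 = -3)
L = ⅔ (L = 8/9 + (⅑)*(-2) = 8/9 - 2/9 = ⅔ ≈ 0.66667)
R(T, j) = √(-3 + j)
u(J) = I*√21/3 (u(J) = √(-3 + ⅔) = √(-7/3) = I*√21/3)
1*(s(-5) + u(p)) = 1*(-7 + I*√21/3) = -7 + I*√21/3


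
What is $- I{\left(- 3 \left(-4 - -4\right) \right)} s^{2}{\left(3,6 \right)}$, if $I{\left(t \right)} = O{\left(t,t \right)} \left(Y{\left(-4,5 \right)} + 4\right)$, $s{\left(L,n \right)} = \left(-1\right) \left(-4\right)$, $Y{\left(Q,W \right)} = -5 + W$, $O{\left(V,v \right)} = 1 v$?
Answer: $0$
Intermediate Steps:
$O{\left(V,v \right)} = v$
$s{\left(L,n \right)} = 4$
$I{\left(t \right)} = 4 t$ ($I{\left(t \right)} = t \left(\left(-5 + 5\right) + 4\right) = t \left(0 + 4\right) = t 4 = 4 t$)
$- I{\left(- 3 \left(-4 - -4\right) \right)} s^{2}{\left(3,6 \right)} = - 4 \left(- 3 \left(-4 - -4\right)\right) 4^{2} = - 4 \left(- 3 \left(-4 + 4\right)\right) 16 = - 4 \left(\left(-3\right) 0\right) 16 = - 4 \cdot 0 \cdot 16 = - 0 \cdot 16 = \left(-1\right) 0 = 0$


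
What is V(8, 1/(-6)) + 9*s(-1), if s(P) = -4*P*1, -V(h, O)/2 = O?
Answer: 109/3 ≈ 36.333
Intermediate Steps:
V(h, O) = -2*O
s(P) = -4*P
V(8, 1/(-6)) + 9*s(-1) = -2/(-6) + 9*(-4*(-1)) = -2*(-⅙) + 9*4 = ⅓ + 36 = 109/3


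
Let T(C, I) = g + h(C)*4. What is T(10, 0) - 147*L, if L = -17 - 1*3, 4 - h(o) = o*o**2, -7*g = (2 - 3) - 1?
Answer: -7306/7 ≈ -1043.7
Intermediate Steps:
g = 2/7 (g = -((2 - 3) - 1)/7 = -(-1 - 1)/7 = -1/7*(-2) = 2/7 ≈ 0.28571)
h(o) = 4 - o**3 (h(o) = 4 - o*o**2 = 4 - o**3)
T(C, I) = 114/7 - 4*C**3 (T(C, I) = 2/7 + (4 - C**3)*4 = 2/7 + (16 - 4*C**3) = 114/7 - 4*C**3)
L = -20 (L = -17 - 3 = -20)
T(10, 0) - 147*L = (114/7 - 4*10**3) - 147*(-20) = (114/7 - 4*1000) + 2940 = (114/7 - 4000) + 2940 = -27886/7 + 2940 = -7306/7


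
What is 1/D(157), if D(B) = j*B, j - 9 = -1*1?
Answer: 1/1256 ≈ 0.00079618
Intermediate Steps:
j = 8 (j = 9 - 1*1 = 9 - 1 = 8)
D(B) = 8*B
1/D(157) = 1/(8*157) = 1/1256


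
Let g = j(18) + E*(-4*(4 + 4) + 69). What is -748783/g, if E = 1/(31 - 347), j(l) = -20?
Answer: 236615428/6357 ≈ 37221.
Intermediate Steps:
E = -1/316 (E = 1/(-316) = -1/316 ≈ -0.0031646)
g = -6357/316 (g = -20 - (-4*(4 + 4) + 69)/316 = -20 - (-4*8 + 69)/316 = -20 - (-32 + 69)/316 = -20 - 1/316*37 = -20 - 37/316 = -6357/316 ≈ -20.117)
-748783/g = -748783/(-6357/316) = -748783*(-316/6357) = 236615428/6357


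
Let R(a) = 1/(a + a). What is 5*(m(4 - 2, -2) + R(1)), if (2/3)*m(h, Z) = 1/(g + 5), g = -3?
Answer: 25/4 ≈ 6.2500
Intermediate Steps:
R(a) = 1/(2*a)
m(h, Z) = 3/4 (m(h, Z) = 3/(2*(-3 + 5)) = (3/2)/2 = (3/2)*(1/2) = 3/4)
5*(m(4 - 2, -2) + R(1)) = 5*(3/4 + (1/2)/1) = 5*(3/4 + (1/2)*1) = 5*(3/4 + 1/2) = 5*(5/4) = 25/4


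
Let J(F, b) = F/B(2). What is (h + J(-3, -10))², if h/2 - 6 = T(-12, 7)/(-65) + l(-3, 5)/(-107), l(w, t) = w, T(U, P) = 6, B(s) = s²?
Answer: 95727741201/773952400 ≈ 123.69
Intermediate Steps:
J(F, b) = F/4 (J(F, b) = F/(2²) = F/4)
h = 82566/6955 (h = 12 + 2*(6/(-65) - 3/(-107)) = 12 + 2*(6*(-1/65) - 3*(-1/107)) = 12 + 2*(-6/65 + 3/107) = 12 + 2*(-447/6955) = 12 - 894/6955 = 82566/6955 ≈ 11.871)
(h + J(-3, -10))² = (82566/6955 + (¼)*(-3))² = (82566/6955 - ¾)² = (309399/27820)² = 95727741201/773952400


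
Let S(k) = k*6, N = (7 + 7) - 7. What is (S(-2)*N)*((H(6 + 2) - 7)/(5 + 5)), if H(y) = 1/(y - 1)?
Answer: 288/5 ≈ 57.600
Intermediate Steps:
H(y) = 1/(-1 + y)
N = 7 (N = 14 - 7 = 7)
S(k) = 6*k
(S(-2)*N)*((H(6 + 2) - 7)/(5 + 5)) = ((6*(-2))*7)*((1/(-1 + (6 + 2)) - 7)/(5 + 5)) = (-12*7)*((1/(-1 + 8) - 7)/10) = -84*(1/7 - 7)/10 = -(-576)/10 = -84*(-24/35) = 288/5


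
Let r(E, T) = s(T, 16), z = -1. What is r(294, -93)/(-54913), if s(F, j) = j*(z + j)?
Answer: -240/54913 ≈ -0.0043705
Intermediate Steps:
s(F, j) = j*(-1 + j)
r(E, T) = 240 (r(E, T) = 16*(-1 + 16) = 16*15 = 240)
r(294, -93)/(-54913) = 240/(-54913) = 240*(-1/54913) = -240/54913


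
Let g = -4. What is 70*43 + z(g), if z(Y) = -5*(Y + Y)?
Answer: 3050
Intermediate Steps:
z(Y) = -10*Y
70*43 + z(g) = 70*43 - 10*(-4) = 3010 + 40 = 3050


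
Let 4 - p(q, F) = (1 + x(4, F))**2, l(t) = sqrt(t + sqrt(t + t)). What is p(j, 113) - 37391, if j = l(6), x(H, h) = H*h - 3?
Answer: -239887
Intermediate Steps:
x(H, h) = -3 + H*h
l(t) = sqrt(t + sqrt(2)*sqrt(t)) (l(t) = sqrt(t + sqrt(2*t)) = sqrt(t + sqrt(2)*sqrt(t)))
j = sqrt(6 + 2*sqrt(3)) (j = sqrt(6 + sqrt(2)*sqrt(6)) = sqrt(6 + 2*sqrt(3)) ≈ 3.0764)
p(q, F) = 4 - (-2 + 4*F)**2 (p(q, F) = 4 - (1 + (-3 + 4*F))**2 = 4 - (-2 + 4*F)**2)
p(j, 113) - 37391 = 16*113*(1 - 1*113) - 37391 = 16*113*(1 - 113) - 37391 = 16*113*(-112) - 37391 = -202496 - 37391 = -239887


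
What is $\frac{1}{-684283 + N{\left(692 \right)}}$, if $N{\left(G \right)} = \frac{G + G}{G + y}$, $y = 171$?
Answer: $- \frac{863}{590534845} \approx -1.4614 \cdot 10^{-6}$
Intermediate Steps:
$N{\left(G \right)} = \frac{2 G}{171 + G}$ ($N{\left(G \right)} = \frac{G + G}{G + 171} = \frac{2 G}{171 + G}$)
$\frac{1}{-684283 + N{\left(692 \right)}} = \frac{1}{-684283 + 2 \cdot 692 \frac{1}{171 + 692}} = \frac{1}{-684283 + 2 \cdot 692 \cdot \frac{1}{863}} = \frac{1}{-684283 + \frac{1384}{863}} = \frac{1}{- \frac{590534845}{863}} = - \frac{863}{590534845}$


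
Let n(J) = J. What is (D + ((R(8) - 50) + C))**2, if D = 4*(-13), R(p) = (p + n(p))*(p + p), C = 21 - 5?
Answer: 28900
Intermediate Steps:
C = 16
R(p) = 4*p**2 (R(p) = (p + p)*(p + p) = (2*p)*(2*p) = 4*p**2)
D = -52
(D + ((R(8) - 50) + C))**2 = (-52 + ((4*8**2 - 50) + 16))**2 = (-52 + ((4*64 - 50) + 16))**2 = (-52 + ((256 - 50) + 16))**2 = (-52 + (206 + 16))**2 = (-52 + 222)**2 = 170**2 = 28900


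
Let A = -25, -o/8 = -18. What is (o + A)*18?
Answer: 2142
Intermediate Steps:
o = 144 (o = -8*(-18) = 144)
(o + A)*18 = (144 - 25)*18 = 119*18 = 2142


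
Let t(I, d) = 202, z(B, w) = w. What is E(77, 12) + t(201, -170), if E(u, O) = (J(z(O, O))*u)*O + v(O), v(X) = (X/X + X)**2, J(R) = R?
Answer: 11459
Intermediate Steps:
v(X) = (1 + X)**2
E(u, O) = (1 + O)**2 + u*O**2 (E(u, O) = (O*u)*O + (1 + O)**2 = u*O**2 + (1 + O)**2 = (1 + O)**2 + u*O**2)
E(77, 12) + t(201, -170) = ((1 + 12)**2 + 77*12**2) + 202 = (13**2 + 77*144) + 202 = (169 + 11088) + 202 = 11257 + 202 = 11459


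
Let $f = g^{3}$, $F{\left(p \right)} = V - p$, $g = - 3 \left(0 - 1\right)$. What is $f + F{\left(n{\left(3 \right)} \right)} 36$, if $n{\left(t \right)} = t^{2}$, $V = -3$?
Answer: $-405$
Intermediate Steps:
$g = 3$ ($g = \left(-3\right) \left(-1\right) = 3$)
$F{\left(p \right)} = -3 - p$
$f = 27$ ($f = 3^{3} = 27$)
$f + F{\left(n{\left(3 \right)} \right)} 36 = 27 + \left(-3 - 3^{2}\right) 36 = 27 + \left(-3 - 9\right) 36 = 27 - 432 = -405$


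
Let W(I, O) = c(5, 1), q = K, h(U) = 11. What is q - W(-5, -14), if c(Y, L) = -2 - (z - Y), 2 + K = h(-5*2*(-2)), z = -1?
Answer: 5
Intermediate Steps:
K = 9 (K = -2 + 11 = 9)
q = 9
c(Y, L) = -1 + Y (c(Y, L) = -2 - (-1 - Y) = -2 + (1 + Y) = -1 + Y)
W(I, O) = 4 (W(I, O) = -1 + 5 = 4)
q - W(-5, -14) = 9 - 1*4 = 9 - 4 = 5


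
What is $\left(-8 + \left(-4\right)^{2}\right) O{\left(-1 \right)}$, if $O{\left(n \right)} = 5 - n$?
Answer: $48$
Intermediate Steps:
$\left(-8 + \left(-4\right)^{2}\right) O{\left(-1 \right)} = \left(-8 + \left(-4\right)^{2}\right) \left(5 - -1\right) = \left(-8 + 16\right) \left(5 + 1\right) = 8 \cdot 6 = 48$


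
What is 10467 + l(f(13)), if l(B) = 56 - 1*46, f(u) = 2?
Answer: 10477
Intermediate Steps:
l(B) = 10 (l(B) = 56 - 46 = 10)
10467 + l(f(13)) = 10467 + 10 = 10477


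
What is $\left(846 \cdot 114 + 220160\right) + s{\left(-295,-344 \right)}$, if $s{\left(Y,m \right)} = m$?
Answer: $316260$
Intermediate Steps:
$\left(846 \cdot 114 + 220160\right) + s{\left(-295,-344 \right)} = \left(846 \cdot 114 + 220160\right) - 344 = \left(96444 + 220160\right) - 344 = 316604 - 344 = 316260$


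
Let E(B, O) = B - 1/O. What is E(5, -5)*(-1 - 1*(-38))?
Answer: 962/5 ≈ 192.40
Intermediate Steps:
E(5, -5)*(-1 - 1*(-38)) = (5 - 1/(-5))*(-1 - 1*(-38)) = (5 - 1*(-⅕))*(-1 + 38) = (5 + ⅕)*37 = (26/5)*37 = 962/5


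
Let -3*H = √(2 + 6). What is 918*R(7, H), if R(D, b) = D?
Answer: 6426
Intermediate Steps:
H = -2*√2/3 (H = -√(2 + 6)/3 = -2*√2/3 ≈ -0.94281)
918*R(7, H) = 918*7 = 6426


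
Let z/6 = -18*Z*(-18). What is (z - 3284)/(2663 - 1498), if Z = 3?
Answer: 2548/1165 ≈ 2.1871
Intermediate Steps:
z = 5832 (z = 6*(-54*(-18)) = 6*(-18*(-54)) = 6*972 = 5832)
(z - 3284)/(2663 - 1498) = (5832 - 3284)/(2663 - 1498) = 2548/1165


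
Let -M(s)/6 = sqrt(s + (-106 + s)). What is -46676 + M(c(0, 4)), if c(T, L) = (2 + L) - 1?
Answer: -46676 - 24*I*sqrt(6) ≈ -46676.0 - 58.788*I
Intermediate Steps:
c(T, L) = 1 + L
M(s) = -6*sqrt(-106 + 2*s) (M(s) = -6*sqrt(s + (-106 + s)) = -6*sqrt(-106 + 2*s))
-46676 + M(c(0, 4)) = -46676 - 6*sqrt(-106 + 2*(1 + 4)) = -46676 - 6*sqrt(-106 + 2*5) = -46676 - 6*sqrt(-106 + 10) = -46676 - 24*I*sqrt(6)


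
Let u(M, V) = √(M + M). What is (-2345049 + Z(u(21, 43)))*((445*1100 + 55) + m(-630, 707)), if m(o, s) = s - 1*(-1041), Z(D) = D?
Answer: -1152129608847 + 491303*√42 ≈ -1.1521e+12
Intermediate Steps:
u(M, V) = √2*√M (u(M, V) = √(2*M) = √2*√M)
m(o, s) = 1041 + s (m(o, s) = s + 1041 = 1041 + s)
(-2345049 + Z(u(21, 43)))*((445*1100 + 55) + m(-630, 707)) = (-2345049 + √2*√21)*((445*1100 + 55) + (1041 + 707)) = (-2345049 + √42)*((489500 + 55) + 1748) = (-2345049 + √42)*(489555 + 1748) = (-2345049 + √42)*491303 = -1152129608847 + 491303*√42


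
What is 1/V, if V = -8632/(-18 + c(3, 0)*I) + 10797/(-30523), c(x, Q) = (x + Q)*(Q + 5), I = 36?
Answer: -7966503/134555285 ≈ -0.059206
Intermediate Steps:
c(x, Q) = (5 + Q)*(Q + x) (c(x, Q) = (Q + x)*(5 + Q) = (5 + Q)*(Q + x))
V = -134555285/7966503 (V = -8632/(-18 + (0**2 + 5*0 + 5*3 + 0*3)*36) + 10797/(-30523) = -8632/(-18 + (0 + 0 + 15 + 0)*36) + 10797*(-1/30523) = -8632/(-18 + 15*36) - 10797/30523 = -8632/(-18 + 540) - 10797/30523 = -8632/522 - 10797/30523 = -8632*1/522 - 10797/30523 = -4316/261 - 10797/30523 = -134555285/7966503 ≈ -16.890)
1/V = 1/(-134555285/7966503) = -7966503/134555285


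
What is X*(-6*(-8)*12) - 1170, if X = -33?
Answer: -20178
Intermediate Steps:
X*(-6*(-8)*12) - 1170 = -33*(-6*(-8))*12 - 1170 = -1584*12 - 1170 = -33*576 - 1170 = -19008 - 1170 = -20178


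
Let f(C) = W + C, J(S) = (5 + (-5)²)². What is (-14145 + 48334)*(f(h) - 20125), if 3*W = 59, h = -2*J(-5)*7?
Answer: -3354487924/3 ≈ -1.1182e+9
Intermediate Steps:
J(S) = 900 (J(S) = (5 + 25)² = 30² = 900)
h = -12600 (h = -2*900*7 = -1800*7 = -12600)
W = 59/3 (W = (⅓)*59 = 59/3 ≈ 19.667)
f(C) = 59/3 + C
(-14145 + 48334)*(f(h) - 20125) = (-14145 + 48334)*((59/3 - 12600) - 20125) = 34189*(-37741/3 - 20125) = 34189*(-98116/3) = -3354487924/3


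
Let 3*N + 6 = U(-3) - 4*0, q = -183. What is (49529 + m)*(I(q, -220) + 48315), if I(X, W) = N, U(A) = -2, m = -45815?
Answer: 179432006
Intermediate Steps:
N = -8/3 (N = -2 + (-2 - 4*0)/3 = -2 + (-2 + 0)/3 = -2 + (⅓)*(-2) = -2 - ⅔ = -8/3 ≈ -2.6667)
I(X, W) = -8/3
(49529 + m)*(I(q, -220) + 48315) = (49529 - 45815)*(-8/3 + 48315) = 3714*(144937/3) = 179432006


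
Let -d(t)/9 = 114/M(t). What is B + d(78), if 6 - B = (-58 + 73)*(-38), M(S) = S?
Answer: 7317/13 ≈ 562.85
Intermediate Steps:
B = 576 (B = 6 - (-58 + 73)*(-38) = 6 - 15*(-38) = 6 - 1*(-570) = 6 + 570 = 576)
d(t) = -1026/t
B + d(78) = 576 - 1026/78 = 576 - 1026*1/78 = 576 - 171/13 = 7317/13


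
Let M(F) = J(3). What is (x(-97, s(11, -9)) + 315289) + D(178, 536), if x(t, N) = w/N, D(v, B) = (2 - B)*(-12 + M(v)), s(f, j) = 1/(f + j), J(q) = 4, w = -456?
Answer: 318649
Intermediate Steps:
M(F) = 4
D(v, B) = -16 + 8*B (D(v, B) = (2 - B)*(-12 + 4) = (2 - B)*(-8) = -16 + 8*B)
x(t, N) = -456/N
(x(-97, s(11, -9)) + 315289) + D(178, 536) = (-456/(1/(11 - 9)) + 315289) + (-16 + 8*536) = (-456/(1/2) + 315289) + (-16 + 4288) = (-456/½ + 315289) + 4272 = (-456*2 + 315289) + 4272 = (-912 + 315289) + 4272 = 314377 + 4272 = 318649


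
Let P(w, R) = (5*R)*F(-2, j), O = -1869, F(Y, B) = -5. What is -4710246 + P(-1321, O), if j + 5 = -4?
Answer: -4663521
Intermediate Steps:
j = -9 (j = -5 - 4 = -9)
P(w, R) = -25*R (P(w, R) = (5*R)*(-5) = -25*R)
-4710246 + P(-1321, O) = -4710246 - 25*(-1869) = -4710246 + 46725 = -4663521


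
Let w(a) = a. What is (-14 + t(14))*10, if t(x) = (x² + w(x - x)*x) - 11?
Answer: 1710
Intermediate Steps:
t(x) = -11 + x² (t(x) = (x² + (x - x)*x) - 11 = (x² + 0*x) - 11 = (x² + 0) - 11 = x² - 11 = -11 + x²)
(-14 + t(14))*10 = (-14 + (-11 + 14²))*10 = (-14 + (-11 + 196))*10 = (-14 + 185)*10 = 171*10 = 1710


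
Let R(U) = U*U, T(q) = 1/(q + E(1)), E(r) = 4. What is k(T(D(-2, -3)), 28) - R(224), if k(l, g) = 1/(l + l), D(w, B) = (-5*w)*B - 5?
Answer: -100383/2 ≈ -50192.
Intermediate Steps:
D(w, B) = -5 - 5*B*w (D(w, B) = -5*B*w - 5 = -5 - 5*B*w)
T(q) = 1/(4 + q) (T(q) = 1/(q + 4) = 1/(4 + q))
k(l, g) = 1/(2*l)
R(U) = U²
k(T(D(-2, -3)), 28) - R(224) = 1/(2*(1/(4 + (-5 - 5*(-3)*(-2))))) - 1*224² = 1/(2*(1/(4 + (-5 - 30)))) - 1*50176 = 1/(2*(1/(4 - 35))) - 50176 = 1/(2*(1/(-31))) - 50176 = 1/(2*(-1/31)) - 50176 = (½)*(-31) - 50176 = -31/2 - 50176 = -100383/2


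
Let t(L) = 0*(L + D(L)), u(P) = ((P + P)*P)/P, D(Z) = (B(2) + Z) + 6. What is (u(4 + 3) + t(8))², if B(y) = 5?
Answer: 196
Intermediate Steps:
D(Z) = 11 + Z (D(Z) = (5 + Z) + 6 = 11 + Z)
u(P) = 2*P (u(P) = ((2*P)*P)/P = (2*P²)/P = 2*P)
t(L) = 0 (t(L) = 0*(L + (11 + L)) = 0*(11 + 2*L) = 0)
(u(4 + 3) + t(8))² = (2*(4 + 3) + 0)² = (2*7 + 0)² = (14 + 0)² = 14² = 196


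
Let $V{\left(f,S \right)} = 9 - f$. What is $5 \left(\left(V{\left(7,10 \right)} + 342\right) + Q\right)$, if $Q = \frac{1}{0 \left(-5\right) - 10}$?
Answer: $\frac{3439}{2} \approx 1719.5$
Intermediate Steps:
$Q = - \frac{1}{10}$ ($Q = \frac{1}{0 - 10} = \frac{1}{-10} = - \frac{1}{10} \approx -0.1$)
$5 \left(\left(V{\left(7,10 \right)} + 342\right) + Q\right) = 5 \left(\left(\left(9 - 7\right) + 342\right) - \frac{1}{10}\right) = 5 \left(\left(2 + 342\right) - \frac{1}{10}\right) = 5 \left(344 - \frac{1}{10}\right) = 5 \cdot \frac{3439}{10} = \frac{3439}{2}$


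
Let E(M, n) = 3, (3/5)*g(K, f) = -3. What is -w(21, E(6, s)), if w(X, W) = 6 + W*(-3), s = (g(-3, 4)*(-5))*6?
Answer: 3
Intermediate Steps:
g(K, f) = -5 (g(K, f) = (5/3)*(-3) = -5)
s = 150 (s = -5*(-5)*6 = 25*6 = 150)
w(X, W) = 6 - 3*W
-w(21, E(6, s)) = -(6 - 3*3) = -(6 - 9) = -1*(-3) = 3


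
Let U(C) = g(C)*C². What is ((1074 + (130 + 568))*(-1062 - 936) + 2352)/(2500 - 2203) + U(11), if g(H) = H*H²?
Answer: 14764681/99 ≈ 1.4914e+5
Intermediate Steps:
g(H) = H³
U(C) = C⁵ (U(C) = C³*C² = C⁵)
((1074 + (130 + 568))*(-1062 - 936) + 2352)/(2500 - 2203) + U(11) = ((1074 + (130 + 568))*(-1062 - 936) + 2352)/(2500 - 2203) + 11⁵ = ((1074 + 698)*(-1998) + 2352)/297 + 161051 = (1772*(-1998) + 2352)*(1/297) + 161051 = (-3540456 + 2352)*(1/297) + 161051 = -3538104*1/297 + 161051 = -1179368/99 + 161051 = 14764681/99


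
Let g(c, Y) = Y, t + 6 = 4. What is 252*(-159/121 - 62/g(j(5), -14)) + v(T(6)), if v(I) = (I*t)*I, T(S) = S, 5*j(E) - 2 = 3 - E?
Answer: 86256/121 ≈ 712.86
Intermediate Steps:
t = -2 (t = -6 + 4 = -2)
j(E) = 1 - E/5 (j(E) = ⅖ + (3 - E)/5 = ⅖ + (⅗ - E/5) = 1 - E/5)
v(I) = -2*I² (v(I) = (I*(-2))*I = (-2*I)*I = -2*I²)
252*(-159/121 - 62/g(j(5), -14)) + v(T(6)) = 252*(-159/121 - 62/(-14)) - 2*6² = 252*(-159*1/121 - 62*(-1/14)) - 2*36 = 252*(-159/121 + 31/7) - 72 = 252*(2638/847) - 72 = 94968/121 - 72 = 86256/121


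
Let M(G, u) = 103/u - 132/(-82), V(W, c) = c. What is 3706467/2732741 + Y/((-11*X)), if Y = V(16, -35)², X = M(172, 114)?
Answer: -125353553391/2918318957 ≈ -42.954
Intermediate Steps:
M(G, u) = 66/41 + 103/u (M(G, u) = 103/u - 132*(-1/82) = 103/u + 66/41 = 66/41 + 103/u)
X = 11747/4674 (X = 66/41 + 103/114 = 11747/4674 ≈ 2.5133)
Y = 1225 (Y = (-35)² = 1225)
3706467/2732741 + Y/((-11*X)) = 3706467/2732741 + 1225/((-11*11747/4674)) = 3706467*(1/2732741) + 1225/(-129217/4674) = 3706467/2732741 + 1225*(-4674/129217) = 3706467/2732741 - 5725650/129217 = -125353553391/2918318957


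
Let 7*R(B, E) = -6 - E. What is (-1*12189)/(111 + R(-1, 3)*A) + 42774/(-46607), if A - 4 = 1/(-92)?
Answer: -122922695902/1059237289 ≈ -116.05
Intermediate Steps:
R(B, E) = -6/7 - E/7 (R(B, E) = (-6 - E)/7 = -6/7 - E/7)
A = 367/92 (A = 4 + 1/(-92) = 4 - 1/92 = 367/92 ≈ 3.9891)
(-1*12189)/(111 + R(-1, 3)*A) + 42774/(-46607) = (-1*12189)/(111 + (-6/7 - ⅐*3)*(367/92)) + 42774/(-46607) = -12189/(111 + (-6/7 - 3/7)*(367/92)) + 42774*(-1/46607) = -12189/(111 - 9/7*367/92) - 42774/46607 = -12189/(111 - 3303/644) - 42774/46607 = -12189/68181/644 - 42774/46607 = -12189*644/68181 - 42774/46607 = -2616572/22727 - 42774/46607 = -122922695902/1059237289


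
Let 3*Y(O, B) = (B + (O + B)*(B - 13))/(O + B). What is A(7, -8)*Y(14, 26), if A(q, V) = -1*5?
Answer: -91/4 ≈ -22.750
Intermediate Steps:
A(q, V) = -5
Y(O, B) = (B + (-13 + B)*(B + O))/(3*(B + O)) (Y(O, B) = ((B + (O + B)*(B - 13))/(O + B))/3 = ((B + (B + O)*(-13 + B))/(B + O))/3 = ((B + (-13 + B)*(B + O))/(B + O))/3 = (B + (-13 + B)*(B + O))/(3*(B + O)))
A(7, -8)*Y(14, 26) = -5*(26**2 - 13*14 - 12*26 + 26*14)/(3*(26 + 14)) = -5*(676 - 182 - 312 + 364)/(3*40) = -5*546/(3*40) = -5*91/20 = -91/4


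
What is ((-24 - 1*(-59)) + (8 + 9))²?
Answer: 2704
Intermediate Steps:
((-24 - 1*(-59)) + (8 + 9))² = ((-24 + 59) + 17)² = (35 + 17)² = 52² = 2704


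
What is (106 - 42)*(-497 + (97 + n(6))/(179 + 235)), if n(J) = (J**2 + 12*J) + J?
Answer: -6577504/207 ≈ -31775.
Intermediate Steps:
n(J) = J**2 + 13*J
(106 - 42)*(-497 + (97 + n(6))/(179 + 235)) = (106 - 42)*(-497 + (97 + 6*(13 + 6))/(179 + 235)) = 64*(-497 + (97 + 6*19)/414) = 64*(-497 + (97 + 114)*(1/414)) = 64*(-497 + 211*(1/414)) = 64*(-497 + 211/414) = 64*(-205547/414) = -6577504/207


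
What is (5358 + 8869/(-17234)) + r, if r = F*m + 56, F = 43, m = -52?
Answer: 7822969/2462 ≈ 3177.5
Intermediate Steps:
r = -2180 (r = 43*(-52) + 56 = -2236 + 56 = -2180)
(5358 + 8869/(-17234)) + r = (5358 + 8869/(-17234)) - 2180 = (5358 + 8869*(-1/17234)) - 2180 = (5358 - 1267/2462) - 2180 = 13190129/2462 - 2180 = 7822969/2462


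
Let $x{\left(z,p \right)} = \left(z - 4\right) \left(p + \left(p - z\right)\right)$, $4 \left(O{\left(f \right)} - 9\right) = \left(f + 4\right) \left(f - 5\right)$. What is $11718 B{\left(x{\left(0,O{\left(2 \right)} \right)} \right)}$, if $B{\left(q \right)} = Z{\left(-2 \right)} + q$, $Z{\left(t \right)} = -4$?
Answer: $-468720$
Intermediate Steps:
$O{\left(f \right)} = 9 + \frac{\left(-5 + f\right) \left(4 + f\right)}{4}$ ($O{\left(f \right)} = 9 + \frac{\left(f + 4\right) \left(f - 5\right)}{4} = 9 + \frac{\left(4 + f\right) \left(-5 + f\right)}{4} = 9 + \frac{\left(-5 + f\right) \left(4 + f\right)}{4}$)
$x{\left(z,p \right)} = \left(-4 + z\right) \left(- z + 2 p\right)$
$B{\left(q \right)} = -4 + q$
$11718 B{\left(x{\left(0,O{\left(2 \right)} \right)} \right)} = 11718 \left(-4 + \left(- 0^{2} - 8 \left(4 - \frac{1}{2} + \frac{2^{2}}{4}\right) + 4 \cdot 0 + 2 \left(4 - \frac{1}{2} + \frac{2^{2}}{4}\right) 0\right)\right) = 11718 \left(-4 + \left(\left(-1\right) 0 - 8 \left(4 - \frac{1}{2} + \frac{1}{4} \cdot 4\right) + 0 + 2 \left(4 - \frac{1}{2} + \frac{1}{4} \cdot 4\right) 0\right)\right) = 11718 \left(-4 + \left(0 - 8 \left(4 - \frac{1}{2} + 1\right) + 0 + 2 \left(4 - \frac{1}{2} + 1\right) 0\right)\right) = 11718 \left(-4 + \left(0 - 36 + 0 + 2 \cdot \frac{9}{2} \cdot 0\right)\right) = 11718 \left(-4 + \left(0 - 36 + 0 + 0\right)\right) = 11718 \left(-4 - 36\right) = 11718 \left(-40\right) = -468720$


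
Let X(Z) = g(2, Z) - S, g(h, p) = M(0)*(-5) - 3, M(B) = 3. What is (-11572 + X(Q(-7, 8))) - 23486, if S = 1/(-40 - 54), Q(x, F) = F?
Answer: -3297143/94 ≈ -35076.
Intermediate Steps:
g(h, p) = -18 (g(h, p) = 3*(-5) - 3 = -15 - 3 = -18)
S = -1/94 (S = 1/(-94) = -1/94 ≈ -0.010638)
X(Z) = -1691/94 (X(Z) = -18 - 1*(-1/94) = -18 + 1/94 = -1691/94)
(-11572 + X(Q(-7, 8))) - 23486 = (-11572 - 1691/94) - 23486 = -1089459/94 - 23486 = -3297143/94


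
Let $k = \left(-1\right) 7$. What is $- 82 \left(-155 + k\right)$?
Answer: $13284$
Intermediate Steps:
$k = -7$
$- 82 \left(-155 + k\right) = - 82 \left(-155 - 7\right) = \left(-82\right) \left(-162\right) = 13284$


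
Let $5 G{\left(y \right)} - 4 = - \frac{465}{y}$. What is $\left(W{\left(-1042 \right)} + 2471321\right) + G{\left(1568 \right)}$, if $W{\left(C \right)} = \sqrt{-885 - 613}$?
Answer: $\frac{19375162447}{7840} + i \sqrt{1498} \approx 2.4713 \cdot 10^{6} + 38.704 i$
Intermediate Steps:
$W{\left(C \right)} = i \sqrt{1498}$ ($W{\left(C \right)} = \sqrt{-1498} = i \sqrt{1498}$)
$G{\left(y \right)} = \frac{4}{5} - \frac{93}{y}$ ($G{\left(y \right)} = \frac{4}{5} + \frac{\left(-465\right) \frac{1}{y}}{5} = \frac{4}{5} - \frac{93}{y}$)
$\left(W{\left(-1042 \right)} + 2471321\right) + G{\left(1568 \right)} = \left(i \sqrt{1498} + 2471321\right) + \left(\frac{4}{5} - \frac{93}{1568}\right) = \left(2471321 + i \sqrt{1498}\right) + \left(\frac{4}{5} - \frac{93}{1568}\right) = \left(2471321 + i \sqrt{1498}\right) + \frac{5807}{7840} = \frac{19375162447}{7840} + i \sqrt{1498}$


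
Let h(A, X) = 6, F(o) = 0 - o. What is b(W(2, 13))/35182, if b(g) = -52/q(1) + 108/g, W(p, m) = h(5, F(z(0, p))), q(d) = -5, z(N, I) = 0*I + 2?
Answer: 71/87955 ≈ 0.00080723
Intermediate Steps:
z(N, I) = 2 (z(N, I) = 0 + 2 = 2)
F(o) = -o
W(p, m) = 6
b(g) = 52/5 + 108/g (b(g) = -52/(-5) + 108/g = -52*(-⅕) + 108/g = 52/5 + 108/g)
b(W(2, 13))/35182 = (52/5 + 108/6)/35182 = (52/5 + 108*(⅙))*(1/35182) = (52/5 + 18)*(1/35182) = (142/5)*(1/35182) = 71/87955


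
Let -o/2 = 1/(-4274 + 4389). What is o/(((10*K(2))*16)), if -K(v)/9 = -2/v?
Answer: -1/82800 ≈ -1.2077e-5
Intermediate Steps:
K(v) = 18/v (K(v) = -(-18)/v = 18/v)
o = -2/115 (o = -2/(-4274 + 4389) = -2/115 ≈ -0.017391)
o/(((10*K(2))*16)) = -2/(115*((10*(18/2))*16)) = -2/(115*((10*(18*(1/2)))*16)) = -2/(115*((10*9)*16)) = -2/(115*(90*16)) = -2/115/1440 = -2/115*1/1440 = -1/82800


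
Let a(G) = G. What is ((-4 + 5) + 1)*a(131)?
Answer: 262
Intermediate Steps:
((-4 + 5) + 1)*a(131) = ((-4 + 5) + 1)*131 = (1 + 1)*131 = 2*131 = 262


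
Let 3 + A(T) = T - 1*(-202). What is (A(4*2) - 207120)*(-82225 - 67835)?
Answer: 31049364780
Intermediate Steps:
A(T) = 199 + T (A(T) = -3 + (T - 1*(-202)) = -3 + (T + 202) = -3 + (202 + T) = 199 + T)
(A(4*2) - 207120)*(-82225 - 67835) = ((199 + 4*2) - 207120)*(-82225 - 67835) = ((199 + 8) - 207120)*(-150060) = (207 - 207120)*(-150060) = -206913*(-150060) = 31049364780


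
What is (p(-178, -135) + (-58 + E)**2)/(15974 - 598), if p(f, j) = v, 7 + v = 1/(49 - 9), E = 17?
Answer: 66961/615040 ≈ 0.10887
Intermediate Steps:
v = -279/40 (v = -7 + 1/(49 - 9) = -7 + 1/40 = -279/40 ≈ -6.9750)
p(f, j) = -279/40
(p(-178, -135) + (-58 + E)**2)/(15974 - 598) = (-279/40 + (-58 + 17)**2)/(15974 - 598) = (-279/40 + (-41)**2)/15376 = (-279/40 + 1681)*(1/15376) = (66961/40)*(1/15376) = 66961/615040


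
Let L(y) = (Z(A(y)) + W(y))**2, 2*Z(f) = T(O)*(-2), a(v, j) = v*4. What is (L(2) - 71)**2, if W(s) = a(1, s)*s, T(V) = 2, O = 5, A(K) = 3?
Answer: 1225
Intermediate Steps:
a(v, j) = 4*v
W(s) = 4*s (W(s) = (4*1)*s = 4*s)
Z(f) = -2 (Z(f) = (2*(-2))/2 = (1/2)*(-4) = -2)
L(y) = (-2 + 4*y)**2
(L(2) - 71)**2 = (4*(-1 + 2*2)**2 - 71)**2 = (4*(-1 + 4)**2 - 71)**2 = (4*3**2 - 71)**2 = (4*9 - 71)**2 = (36 - 71)**2 = (-35)**2 = 1225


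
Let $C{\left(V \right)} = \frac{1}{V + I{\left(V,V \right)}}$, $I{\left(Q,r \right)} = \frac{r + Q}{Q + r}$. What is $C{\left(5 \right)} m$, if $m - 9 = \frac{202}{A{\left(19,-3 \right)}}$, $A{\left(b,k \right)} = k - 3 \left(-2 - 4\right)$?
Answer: $\frac{337}{90} \approx 3.7444$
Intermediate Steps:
$I{\left(Q,r \right)} = 1$ ($I{\left(Q,r \right)} = \frac{Q + r}{Q + r} = 1$)
$C{\left(V \right)} = \frac{1}{1 + V}$ ($C{\left(V \right)} = \frac{1}{V + 1} = \frac{1}{1 + V}$)
$A{\left(b,k \right)} = 18 + k$ ($A{\left(b,k \right)} = k - 3 \left(-2 - 4\right) = k - -18 = k + 18 = 18 + k$)
$m = \frac{337}{15}$ ($m = 9 + \frac{202}{18 - 3} = 9 + \frac{202}{15} = \frac{337}{15} \approx 22.467$)
$C{\left(5 \right)} m = \frac{1}{1 + 5} \cdot \frac{337}{15} = \frac{1}{6} \cdot \frac{337}{15} = \frac{337}{90}$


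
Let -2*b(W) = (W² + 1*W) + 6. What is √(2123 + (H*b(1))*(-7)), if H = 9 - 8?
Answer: 3*√239 ≈ 46.379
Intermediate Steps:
H = 1
b(W) = -3 - W/2 - W²/2 (b(W) = -((W² + 1*W) + 6)/2 = -((W² + W) + 6)/2 = -((W + W²) + 6)/2 = -(6 + W + W²)/2 = -3 - W/2 - W²/2)
√(2123 + (H*b(1))*(-7)) = √(2123 + (1*(-3 - ½*1 - ½*1²))*(-7)) = √(2123 + (1*(-3 - ½ - ½*1))*(-7)) = √(2123 + (1*(-3 - ½ - ½))*(-7)) = √(2123 + (1*(-4))*(-7)) = √(2123 - 4*(-7)) = √(2123 + 28) = √2151 = 3*√239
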